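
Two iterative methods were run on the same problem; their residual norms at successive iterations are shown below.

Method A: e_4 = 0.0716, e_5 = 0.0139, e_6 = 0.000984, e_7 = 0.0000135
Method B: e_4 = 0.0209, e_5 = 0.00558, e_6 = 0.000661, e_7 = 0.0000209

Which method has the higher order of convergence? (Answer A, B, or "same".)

Method A: p ≈ ln(0.0000135/0.000984)/ln(0.000984/0.0139) ≈ 1.62.
Method B: p ≈ ln(0.0000209/0.000661)/ln(0.000661/0.00558) ≈ 1.62.
Both orders ≈ 1.6 — effectively the same.

same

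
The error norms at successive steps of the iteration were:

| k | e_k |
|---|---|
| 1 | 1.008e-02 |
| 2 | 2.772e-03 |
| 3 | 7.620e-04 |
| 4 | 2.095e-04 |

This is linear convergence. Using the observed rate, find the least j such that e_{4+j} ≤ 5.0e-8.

7

Rate ρ ≈ e_4/e_3 = 2.095e-04/7.620e-04 = 0.2749.
After j more steps, e_{4+j} ≈ 2.095e-04·ρ^j; need ρ^j ≤ 5.0e-8/2.095e-04 = 0.000238663.
j ≥ ln(0.000238663)/ln(0.2749) = -8.3405/-1.29135 = 6.459.
So 7 more iterations are needed.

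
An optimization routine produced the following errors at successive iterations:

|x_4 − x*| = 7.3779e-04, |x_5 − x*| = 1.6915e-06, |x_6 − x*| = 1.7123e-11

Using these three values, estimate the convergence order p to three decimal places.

1.892

p ≈ ln(|x_6 − x*|/|x_5 − x*|) / ln(|x_5 − x*|/|x_4 − x*|)
  = ln(1.7123e-11/1.6915e-06) / ln(1.6915e-06/7.3779e-04)
  = ln(1.0123e-05) / ln(0.00229266)
  = -11.500700 / -6.078043 ≈ 1.892172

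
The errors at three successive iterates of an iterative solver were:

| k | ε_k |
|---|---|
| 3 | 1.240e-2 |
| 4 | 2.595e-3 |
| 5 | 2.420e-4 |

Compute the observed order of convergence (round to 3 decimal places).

p ≈ ln(ε_5/ε_4) / ln(ε_4/ε_3)
  = ln(2.420e-4/2.595e-3) / ln(2.595e-3/1.240e-2)
  = ln(0.0932563) / ln(0.209274)
  = -2.372404 / -1.564111 ≈ 1.516775

1.517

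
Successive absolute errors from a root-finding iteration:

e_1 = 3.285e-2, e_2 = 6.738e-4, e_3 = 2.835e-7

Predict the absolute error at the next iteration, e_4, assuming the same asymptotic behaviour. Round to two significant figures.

5.0e-14

First estimate the order: p ≈ ln(e_3/e_2) / ln(e_2/e_1) = ln(2.835e-7/6.738e-4)/ln(6.738e-4/3.285e-2) = ln(0.000420748)/ln(0.0205114) ≈ 2.0000.
Then e_4 ≈ e_3·(e_3/e_2)^p = 2.835e-7·(0.000420748)^2.0000 = 2.835e-7·1.77029e-07 ≈ 5.019e-14.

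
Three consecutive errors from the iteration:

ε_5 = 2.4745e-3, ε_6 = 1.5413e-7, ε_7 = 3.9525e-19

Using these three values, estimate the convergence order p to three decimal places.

2.756

p ≈ ln(ε_7/ε_6) / ln(ε_6/ε_5)
  = ln(3.9525e-19/1.5413e-7) / ln(1.5413e-7/2.4745e-3)
  = ln(2.56439e-12) / ln(6.22873e-05)
  = -26.689300 / -9.683753 ≈ 2.756091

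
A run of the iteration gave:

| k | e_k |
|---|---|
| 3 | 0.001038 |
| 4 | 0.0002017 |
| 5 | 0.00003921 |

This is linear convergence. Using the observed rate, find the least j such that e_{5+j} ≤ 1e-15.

Rate ρ ≈ e_5/e_4 = 0.00003921/0.0002017 = 0.1944.
After j more steps, e_{5+j} ≈ 0.00003921·ρ^j; need ρ^j ≤ 1e-15/0.00003921 = 2.55037e-11.
j ≥ ln(2.55037e-11)/ln(0.1944) = -24.3922/-1.63784 = 14.893.
So 15 more iterations are needed.

15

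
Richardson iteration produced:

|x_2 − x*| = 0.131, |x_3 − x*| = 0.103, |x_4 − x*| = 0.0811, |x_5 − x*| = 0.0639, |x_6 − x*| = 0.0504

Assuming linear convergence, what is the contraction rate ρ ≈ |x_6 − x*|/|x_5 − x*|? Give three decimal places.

ρ ≈ |x_6 − x*|/|x_5 − x*| = 0.0504/0.0639 = 0.78873

0.789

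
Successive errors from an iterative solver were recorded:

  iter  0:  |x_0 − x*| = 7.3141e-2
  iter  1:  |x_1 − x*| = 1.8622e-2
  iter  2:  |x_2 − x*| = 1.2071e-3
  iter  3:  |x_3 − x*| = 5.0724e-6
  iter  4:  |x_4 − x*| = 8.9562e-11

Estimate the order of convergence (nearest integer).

2

Consecutive ratios: |x_4 − x*|/|x_3 − x*| = 8.9562e-11/5.0724e-6 = 1.76567e-05, |x_3 − x*|/|x_2 − x*| = 5.0724e-6/1.2071e-3 = 0.00420214.
p ≈ ln(1.76567e-05)/ln(0.00420214) = -10.9444/-5.4722 ≈ 2.00.
So the convergence is quadratic (order 2).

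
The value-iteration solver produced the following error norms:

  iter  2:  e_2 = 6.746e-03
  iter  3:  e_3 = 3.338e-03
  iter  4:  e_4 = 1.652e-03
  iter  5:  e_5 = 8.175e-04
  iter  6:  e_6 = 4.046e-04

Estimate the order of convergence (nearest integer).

1

Consecutive ratios: e_6/e_5 = 4.046e-04/8.175e-04 = 0.494924, e_5/e_4 = 8.175e-04/1.652e-03 = 0.494855.
p ≈ ln(0.494924)/ln(0.494855) = -0.7034/-0.7035 ≈ 1.00.
So the convergence is linear (order 1).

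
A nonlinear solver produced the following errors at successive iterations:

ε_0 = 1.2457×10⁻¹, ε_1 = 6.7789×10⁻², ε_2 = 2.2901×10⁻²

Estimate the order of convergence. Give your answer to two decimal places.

p ≈ ln(ε_2/ε_1) / ln(ε_1/ε_0)
  = ln(2.2901×10⁻²/6.7789×10⁻²) / ln(6.7789×10⁻²/1.2457×10⁻¹)
  = ln(0.337828) / ln(0.544184)
  = -1.08522 / -0.60847 ≈ 1.78352

1.78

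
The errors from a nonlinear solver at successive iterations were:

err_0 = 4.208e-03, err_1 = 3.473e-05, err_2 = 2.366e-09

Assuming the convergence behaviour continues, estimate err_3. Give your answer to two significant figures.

1.1e-17

First estimate the order: p ≈ ln(err_2/err_1) / ln(err_1/err_0) = ln(2.366e-09/3.473e-05)/ln(3.473e-05/4.208e-03) = ln(6.81255e-05)/ln(0.00825333) ≈ 2.0000.
Then err_3 ≈ err_2·(err_2/err_1)^p = 2.366e-09·(6.81255e-05)^2.0000 = 2.366e-09·4.64108e-09 ≈ 1.098e-17.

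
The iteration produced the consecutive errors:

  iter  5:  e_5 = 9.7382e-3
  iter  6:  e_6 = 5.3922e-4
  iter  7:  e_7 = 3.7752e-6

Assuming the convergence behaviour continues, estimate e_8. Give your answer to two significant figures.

First estimate the order: p ≈ ln(e_7/e_6) / ln(e_6/e_5) = ln(3.7752e-6/5.3922e-4)/ln(5.3922e-4/9.7382e-3) = ln(0.00700122)/ln(0.0553716) ≈ 1.7147.
Then e_8 ≈ e_7·(e_7/e_6)^p = 3.7752e-6·(0.00700122)^1.7147 = 3.7752e-6·0.000201892 ≈ 7.622e-10.

7.6e-10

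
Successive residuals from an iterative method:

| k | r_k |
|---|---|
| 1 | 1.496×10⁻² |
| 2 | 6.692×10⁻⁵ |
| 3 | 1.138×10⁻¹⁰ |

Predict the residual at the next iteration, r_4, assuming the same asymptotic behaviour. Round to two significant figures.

7.7e-25

First estimate the order: p ≈ ln(r_3/r_2) / ln(r_2/r_1) = ln(1.138×10⁻¹⁰/6.692×10⁻⁵)/ln(6.692×10⁻⁵/1.496×10⁻²) = ln(1.70054e-06)/ln(0.00447326) ≈ 2.4557.
Then r_4 ≈ r_3·(r_3/r_2)^p = 1.138×10⁻¹⁰·(1.70054e-06)^2.4557 = 1.138×10⁻¹⁰·6.79285e-15 ≈ 7.73e-25.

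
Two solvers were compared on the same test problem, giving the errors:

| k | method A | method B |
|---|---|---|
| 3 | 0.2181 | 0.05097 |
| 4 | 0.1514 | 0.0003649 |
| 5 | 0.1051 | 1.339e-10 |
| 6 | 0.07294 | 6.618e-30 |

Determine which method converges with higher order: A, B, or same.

Method A: p ≈ ln(0.07294/0.1051)/ln(0.1051/0.1514) ≈ 1.00.
Method B: p ≈ ln(6.618e-30/1.339e-10)/ln(1.339e-10/0.0003649) ≈ 3.00.
Method B has the higher order (≈3.0 vs ≈1.0).

B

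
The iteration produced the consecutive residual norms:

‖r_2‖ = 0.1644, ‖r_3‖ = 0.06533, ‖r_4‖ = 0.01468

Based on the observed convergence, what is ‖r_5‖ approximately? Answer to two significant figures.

1.3e-3

First estimate the order: p ≈ ln(‖r_4‖/‖r_3‖) / ln(‖r_3‖/‖r_2‖) = ln(0.01468/0.06533)/ln(0.06533/0.1644) = ln(0.224705)/ln(0.397384) ≈ 1.6178.
Then ‖r_5‖ ≈ ‖r_4‖·(‖r_4‖/‖r_3‖)^p = 0.01468·(0.224705)^1.6178 = 0.01468·0.0893386 ≈ 0.001311.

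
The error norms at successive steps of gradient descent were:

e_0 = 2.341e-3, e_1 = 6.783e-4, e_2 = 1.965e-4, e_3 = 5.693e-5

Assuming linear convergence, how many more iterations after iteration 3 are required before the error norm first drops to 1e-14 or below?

19

Rate ρ ≈ e_3/e_2 = 5.693e-5/1.965e-4 = 0.2897.
After j more steps, e_{3+j} ≈ 5.693e-5·ρ^j; need ρ^j ≤ 1e-14/5.693e-5 = 1.75654e-10.
j ≥ ln(1.75654e-10)/ln(0.2897) = -22.4625/-1.23891 = 18.131.
So 19 more iterations are needed.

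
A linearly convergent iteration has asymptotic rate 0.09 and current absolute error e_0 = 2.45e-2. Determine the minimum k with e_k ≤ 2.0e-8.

6

After k steps, e_k ≈ 2.45e-2·0.09^k.
Need 0.09^k ≤ 2.0e-8/2.45e-2 = 8.16327e-07.
k ≥ ln(8.16327e-07)/ln(0.09) = -14.0185/-2.40795 = 5.822.
Smallest integer k = 6.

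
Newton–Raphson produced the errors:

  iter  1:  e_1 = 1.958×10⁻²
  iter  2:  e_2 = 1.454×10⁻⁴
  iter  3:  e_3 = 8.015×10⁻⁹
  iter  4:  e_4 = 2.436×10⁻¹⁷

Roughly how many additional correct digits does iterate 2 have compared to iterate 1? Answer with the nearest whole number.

2

Digits gained ≈ log₁₀(e_1/e_2) = log₁₀(1.958×10⁻²/1.454×10⁻⁴) = log₁₀(134.663) ≈ 2.129.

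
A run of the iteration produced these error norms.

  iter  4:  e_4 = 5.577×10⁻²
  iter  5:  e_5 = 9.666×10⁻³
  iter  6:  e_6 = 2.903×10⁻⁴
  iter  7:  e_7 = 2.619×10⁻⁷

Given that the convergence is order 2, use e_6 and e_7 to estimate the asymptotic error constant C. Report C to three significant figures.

C ≈ e_7 / e_6^2
  = 2.619×10⁻⁷ / (2.903×10⁻⁴)^2
  = 2.619×10⁻⁷ / 8.42741e-08 ≈ 3.1077

3.11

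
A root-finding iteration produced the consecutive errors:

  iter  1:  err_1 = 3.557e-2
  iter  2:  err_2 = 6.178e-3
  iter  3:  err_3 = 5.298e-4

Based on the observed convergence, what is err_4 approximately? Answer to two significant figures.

First estimate the order: p ≈ ln(err_3/err_2) / ln(err_2/err_1) = ln(5.298e-4/6.178e-3)/ln(6.178e-3/3.557e-2) = ln(0.0857559)/ln(0.173686) ≈ 1.4032.
Then err_4 ≈ err_3·(err_3/err_2)^p = 5.298e-4·(0.0857559)^1.4032 = 5.298e-4·0.0318534 ≈ 1.688e-05.

1.7e-5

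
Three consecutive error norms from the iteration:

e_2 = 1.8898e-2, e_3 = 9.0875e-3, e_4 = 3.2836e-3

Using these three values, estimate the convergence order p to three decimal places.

1.390

p ≈ ln(e_4/e_3) / ln(e_3/e_2)
  = ln(3.2836e-3/9.0875e-3) / ln(9.0875e-3/1.8898e-2)
  = ln(0.361331) / ln(0.480871)
  = -1.017961 / -0.732156 ≈ 1.390361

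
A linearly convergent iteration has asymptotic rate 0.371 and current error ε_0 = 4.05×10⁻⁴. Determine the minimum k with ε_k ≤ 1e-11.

After k steps, ε_k ≈ 4.05×10⁻⁴·0.371^k.
Need 0.371^k ≤ 1e-11/4.05×10⁻⁴ = 2.46914e-08.
k ≥ ln(2.46914e-08)/ln(0.371) = -17.5168/-0.99155 = 17.666.
Smallest integer k = 18.

18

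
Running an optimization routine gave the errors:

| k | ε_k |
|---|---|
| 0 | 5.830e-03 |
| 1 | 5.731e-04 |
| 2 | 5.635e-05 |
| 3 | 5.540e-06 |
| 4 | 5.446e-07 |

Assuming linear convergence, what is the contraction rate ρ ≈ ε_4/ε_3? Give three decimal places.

0.098

ρ ≈ ε_4/ε_3 = 5.446e-07/5.540e-06 = 0.09830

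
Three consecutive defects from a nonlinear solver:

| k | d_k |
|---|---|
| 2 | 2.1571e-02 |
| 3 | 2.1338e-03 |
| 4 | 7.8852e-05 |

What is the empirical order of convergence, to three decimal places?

p ≈ ln(d_4/d_3) / ln(d_3/d_2)
  = ln(7.8852e-05/2.1338e-03) / ln(2.1338e-03/2.1571e-02)
  = ln(0.0369538) / ln(0.0989198)
  = -3.298087 / -2.313446 ≈ 1.425617

1.426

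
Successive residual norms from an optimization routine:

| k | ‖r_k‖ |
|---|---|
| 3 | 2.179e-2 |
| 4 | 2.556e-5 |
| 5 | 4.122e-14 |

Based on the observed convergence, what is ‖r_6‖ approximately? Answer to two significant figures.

First estimate the order: p ≈ ln(‖r_5‖/‖r_4‖) / ln(‖r_4‖/‖r_3‖) = ln(4.122e-14/2.556e-5)/ln(2.556e-5/2.179e-2) = ln(1.61268e-09)/ln(0.00117302) ≈ 3.0001.
Then ‖r_6‖ ≈ ‖r_5‖·(‖r_5‖/‖r_4‖)^p = 4.122e-14·(1.61268e-09)^3.0001 = 4.122e-14·4.18567e-27 ≈ 1.725e-40.

1.7e-40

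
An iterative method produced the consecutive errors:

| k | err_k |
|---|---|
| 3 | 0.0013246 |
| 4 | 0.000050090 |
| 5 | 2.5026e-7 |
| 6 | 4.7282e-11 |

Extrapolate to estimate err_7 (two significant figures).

4.5e-17

First estimate the order: p ≈ ln(err_6/err_5) / ln(err_5/err_4) = ln(4.7282e-11/2.5026e-7)/ln(2.5026e-7/0.000050090) = ln(0.000188932)/ln(0.00499621) ≈ 1.6180.
Then err_7 ≈ err_6·(err_6/err_5)^p = 4.7282e-11·(0.000188932)^1.6180 = 4.7282e-11·9.44196e-07 ≈ 4.464e-17.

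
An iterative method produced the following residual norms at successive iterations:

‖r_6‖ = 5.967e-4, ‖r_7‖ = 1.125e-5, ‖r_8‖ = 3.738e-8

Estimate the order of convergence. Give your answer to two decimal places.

1.44

p ≈ ln(‖r_8‖/‖r_7‖) / ln(‖r_7‖/‖r_6‖)
  = ln(3.738e-8/1.125e-5) / ln(1.125e-5/5.967e-4)
  = ln(0.00332267) / ln(0.0188537)
  = -5.70699 / -3.97105 ≈ 1.43715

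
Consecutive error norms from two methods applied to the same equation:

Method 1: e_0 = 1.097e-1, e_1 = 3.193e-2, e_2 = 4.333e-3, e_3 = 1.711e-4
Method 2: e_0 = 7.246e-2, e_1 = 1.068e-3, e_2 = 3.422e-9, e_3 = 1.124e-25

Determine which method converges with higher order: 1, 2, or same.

Method 1: p ≈ ln(1.711e-4/4.333e-3)/ln(4.333e-3/3.193e-2) ≈ 1.62.
Method 2: p ≈ ln(1.124e-25/3.422e-9)/ln(3.422e-9/1.068e-3) ≈ 3.00.
Method 2 has the higher order (≈3.0 vs ≈1.6).

2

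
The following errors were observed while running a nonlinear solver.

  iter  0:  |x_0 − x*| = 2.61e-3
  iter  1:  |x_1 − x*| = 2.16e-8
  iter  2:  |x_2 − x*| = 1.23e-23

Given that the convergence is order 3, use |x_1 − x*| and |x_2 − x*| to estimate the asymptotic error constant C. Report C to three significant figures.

1.22

C ≈ |x_2 − x*| / |x_1 − x*|^3
  = 1.23e-23 / (2.16e-8)^3
  = 1.23e-23 / 1.00777e-23 ≈ 1.2205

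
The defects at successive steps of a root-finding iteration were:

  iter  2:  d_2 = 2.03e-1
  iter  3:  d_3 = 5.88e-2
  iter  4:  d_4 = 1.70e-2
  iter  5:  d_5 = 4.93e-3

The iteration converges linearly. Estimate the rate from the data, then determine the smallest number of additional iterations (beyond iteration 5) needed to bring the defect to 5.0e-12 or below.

Rate ρ ≈ d_5/d_4 = 4.93e-3/1.70e-2 = 0.2900.
After j more steps, d_{5+j} ≈ 4.93e-3·ρ^j; need ρ^j ≤ 5.0e-12/4.93e-3 = 1.0142e-09.
j ≥ ln(1.0142e-09)/ln(0.2900) = -20.7092/-1.23787 = 16.730.
So 17 more iterations are needed.

17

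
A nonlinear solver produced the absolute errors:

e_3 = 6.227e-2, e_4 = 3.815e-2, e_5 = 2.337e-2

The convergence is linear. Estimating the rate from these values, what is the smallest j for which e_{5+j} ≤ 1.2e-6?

21

Rate ρ ≈ e_5/e_4 = 2.337e-2/3.815e-2 = 0.6126.
After j more steps, e_{5+j} ≈ 2.337e-2·ρ^j; need ρ^j ≤ 1.2e-6/2.337e-2 = 5.13479e-05.
j ≥ ln(5.13479e-05)/ln(0.6126) = -9.8769/-0.49004 = 20.155.
So 21 more iterations are needed.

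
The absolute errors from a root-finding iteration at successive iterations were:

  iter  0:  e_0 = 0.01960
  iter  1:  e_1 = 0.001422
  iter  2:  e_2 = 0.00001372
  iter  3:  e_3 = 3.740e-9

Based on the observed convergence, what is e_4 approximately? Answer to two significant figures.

First estimate the order: p ≈ ln(e_3/e_2) / ln(e_2/e_1) = ln(3.740e-9/0.00001372)/ln(0.00001372/0.001422) = ln(0.000272595)/ln(0.00964838) ≈ 1.7685.
Then e_4 ≈ e_3·(e_3/e_2)^p = 3.740e-9·(0.000272595)^1.7685 = 3.740e-9·4.96836e-07 ≈ 1.858e-15.

1.9e-15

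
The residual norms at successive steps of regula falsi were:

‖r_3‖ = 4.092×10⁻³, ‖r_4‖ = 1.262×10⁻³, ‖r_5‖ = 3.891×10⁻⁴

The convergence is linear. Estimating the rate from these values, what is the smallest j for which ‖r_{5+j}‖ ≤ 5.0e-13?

18

Rate ρ ≈ ‖r_5‖/‖r_4‖ = 3.891×10⁻⁴/1.262×10⁻³ = 0.3083.
After j more steps, ‖r_{5+j}‖ ≈ 3.891×10⁻⁴·ρ^j; need ρ^j ≤ 5.0e-13/3.891×10⁻⁴ = 1.28502e-09.
j ≥ ln(1.28502e-09)/ln(0.3083) = -20.4725/-1.17668 = 17.399.
So 18 more iterations are needed.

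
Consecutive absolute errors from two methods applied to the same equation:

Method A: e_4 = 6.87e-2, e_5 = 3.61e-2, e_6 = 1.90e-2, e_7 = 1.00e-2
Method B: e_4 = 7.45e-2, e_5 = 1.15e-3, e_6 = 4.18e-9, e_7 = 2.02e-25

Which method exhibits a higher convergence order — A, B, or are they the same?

Method A: p ≈ ln(1.00e-2/1.90e-2)/ln(1.90e-2/3.61e-2) ≈ 1.00.
Method B: p ≈ ln(2.02e-25/4.18e-9)/ln(4.18e-9/1.15e-3) ≈ 3.00.
Method B has the higher order (≈3.0 vs ≈1.0).

B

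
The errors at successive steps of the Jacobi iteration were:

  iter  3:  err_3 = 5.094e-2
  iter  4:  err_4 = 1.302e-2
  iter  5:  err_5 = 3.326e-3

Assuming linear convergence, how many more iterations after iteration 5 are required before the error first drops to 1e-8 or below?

Rate ρ ≈ err_5/err_4 = 3.326e-3/1.302e-2 = 0.2555.
After j more steps, err_{5+j} ≈ 3.326e-3·ρ^j; need ρ^j ≤ 1e-8/3.326e-3 = 3.00661e-06.
j ≥ ln(3.00661e-06)/ln(0.2555) = -12.7147/-1.36453 = 9.318.
So 10 more iterations are needed.

10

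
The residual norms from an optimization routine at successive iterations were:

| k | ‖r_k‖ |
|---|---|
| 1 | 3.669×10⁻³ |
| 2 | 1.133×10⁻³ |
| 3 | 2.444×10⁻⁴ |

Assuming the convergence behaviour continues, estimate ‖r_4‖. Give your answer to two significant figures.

3.3e-5

First estimate the order: p ≈ ln(‖r_3‖/‖r_2‖) / ln(‖r_2‖/‖r_1‖) = ln(2.444×10⁻⁴/1.133×10⁻³)/ln(1.133×10⁻³/3.669×10⁻³) = ln(0.215711)/ln(0.308803) ≈ 1.3053.
Then ‖r_4‖ ≈ ‖r_3‖·(‖r_3‖/‖r_2‖)^p = 2.444×10⁻⁴·(0.215711)^1.3053 = 2.444×10⁻⁴·0.135053 ≈ 3.301e-05.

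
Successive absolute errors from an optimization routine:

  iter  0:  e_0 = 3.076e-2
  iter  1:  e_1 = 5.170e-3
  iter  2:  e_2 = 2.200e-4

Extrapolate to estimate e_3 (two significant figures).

8.2e-7

First estimate the order: p ≈ ln(e_2/e_1) / ln(e_1/e_0) = ln(2.200e-4/5.170e-3)/ln(5.170e-3/3.076e-2) = ln(0.0425532)/ln(0.168075) ≈ 1.7703.
Then e_3 ≈ e_2·(e_2/e_1)^p = 2.200e-4·(0.0425532)^1.7703 = 2.200e-4·0.00373937 ≈ 8.227e-07.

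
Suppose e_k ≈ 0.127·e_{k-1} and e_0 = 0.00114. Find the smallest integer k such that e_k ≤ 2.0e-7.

After k steps, e_k ≈ 0.00114·0.127^k.
Need 0.127^k ≤ 2.0e-7/0.00114 = 0.000175439.
k ≥ ln(0.000175439)/ln(0.127) = -8.6482/-2.06357 = 4.191.
Smallest integer k = 5.

5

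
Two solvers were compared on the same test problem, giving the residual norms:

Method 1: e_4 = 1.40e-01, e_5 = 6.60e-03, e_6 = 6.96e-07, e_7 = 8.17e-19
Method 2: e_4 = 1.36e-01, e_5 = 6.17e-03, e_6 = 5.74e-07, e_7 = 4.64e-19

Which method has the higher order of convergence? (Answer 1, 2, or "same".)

same

Method 1: p ≈ ln(8.17e-19/6.96e-07)/ln(6.96e-07/6.60e-03) ≈ 3.00.
Method 2: p ≈ ln(4.64e-19/5.74e-07)/ln(5.74e-07/6.17e-03) ≈ 3.00.
Both orders ≈ 3.0 — effectively the same.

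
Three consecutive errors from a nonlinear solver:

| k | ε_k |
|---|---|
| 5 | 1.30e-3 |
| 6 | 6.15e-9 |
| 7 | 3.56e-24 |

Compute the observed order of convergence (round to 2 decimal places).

2.86

p ≈ ln(ε_7/ε_6) / ln(ε_6/ε_5)
  = ln(3.56e-24/6.15e-9) / ln(6.15e-9/1.30e-3)
  = ln(5.78862e-16) / ln(4.73077e-06)
  = -35.08547 / -12.26142 ≈ 2.86145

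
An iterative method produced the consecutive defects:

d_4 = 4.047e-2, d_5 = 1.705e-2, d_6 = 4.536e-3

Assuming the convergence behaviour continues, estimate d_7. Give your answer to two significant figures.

First estimate the order: p ≈ ln(d_6/d_5) / ln(d_5/d_4) = ln(4.536e-3/1.705e-2)/ln(1.705e-2/4.047e-2) = ln(0.266041)/ln(0.4213) ≈ 1.5318.
Then d_7 ≈ d_6·(d_6/d_5)^p = 4.536e-3·(0.266041)^1.5318 = 4.536e-3·0.131564 ≈ 0.0005968.

6.0e-4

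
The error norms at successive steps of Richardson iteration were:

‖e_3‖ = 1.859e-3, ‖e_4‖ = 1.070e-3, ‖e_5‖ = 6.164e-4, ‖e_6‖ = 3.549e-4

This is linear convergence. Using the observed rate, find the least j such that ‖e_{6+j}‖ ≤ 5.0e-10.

25

Rate ρ ≈ ‖e_6‖/‖e_5‖ = 3.549e-4/6.164e-4 = 0.5758.
After j more steps, ‖e_{6+j}‖ ≈ 3.549e-4·ρ^j; need ρ^j ≤ 5.0e-10/3.549e-4 = 1.40885e-06.
j ≥ ln(1.40885e-06)/ln(0.5758) = -13.4727/-0.55199 = 24.408.
So 25 more iterations are needed.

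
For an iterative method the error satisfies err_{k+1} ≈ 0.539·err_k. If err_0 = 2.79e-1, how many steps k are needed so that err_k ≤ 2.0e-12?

42

After k steps, err_k ≈ 2.79e-1·0.539^k.
Need 0.539^k ≤ 2.0e-12/2.79e-1 = 7.16846e-12.
k ≥ ln(7.16846e-12)/ln(0.539) = -25.6613/-0.61804 = 41.520.
Smallest integer k = 42.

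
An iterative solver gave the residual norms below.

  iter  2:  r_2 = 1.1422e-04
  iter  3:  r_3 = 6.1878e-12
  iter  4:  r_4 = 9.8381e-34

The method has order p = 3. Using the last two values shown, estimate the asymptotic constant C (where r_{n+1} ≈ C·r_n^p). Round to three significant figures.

C ≈ r_4 / r_3^3
  = 9.8381e-34 / (6.1878e-12)^3
  = 9.8381e-34 / 2.36924e-34 ≈ 4.1524

4.15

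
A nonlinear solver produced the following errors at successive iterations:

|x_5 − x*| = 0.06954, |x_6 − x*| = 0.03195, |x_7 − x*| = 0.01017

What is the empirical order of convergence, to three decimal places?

1.472

p ≈ ln(|x_7 − x*|/|x_6 − x*|) / ln(|x_6 − x*|/|x_5 − x*|)
  = ln(0.01017/0.03195) / ln(0.03195/0.06954)
  = ln(0.31831) / ln(0.459448)
  = -1.144730 / -0.777730 ≈ 1.471886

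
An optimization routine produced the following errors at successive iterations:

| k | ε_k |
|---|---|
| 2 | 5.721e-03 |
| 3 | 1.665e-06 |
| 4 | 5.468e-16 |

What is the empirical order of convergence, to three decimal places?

p ≈ ln(ε_4/ε_3) / ln(ε_3/ε_2)
  = ln(5.468e-16/1.665e-06) / ln(1.665e-06/5.721e-03)
  = ln(3.28408e-10) / ln(0.000291033)
  = -21.836764 / -8.142074 ≈ 2.681966

2.682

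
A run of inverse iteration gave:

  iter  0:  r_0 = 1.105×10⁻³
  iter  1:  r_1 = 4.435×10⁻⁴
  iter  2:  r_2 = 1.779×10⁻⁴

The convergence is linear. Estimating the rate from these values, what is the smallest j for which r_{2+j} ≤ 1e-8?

11

Rate ρ ≈ r_2/r_1 = 1.779×10⁻⁴/4.435×10⁻⁴ = 0.4011.
After j more steps, r_{2+j} ≈ 1.779×10⁻⁴·ρ^j; need ρ^j ≤ 1e-8/1.779×10⁻⁴ = 5.62114e-05.
j ≥ ln(5.62114e-05)/ln(0.4011) = -9.7864/-0.91354 = 10.713.
So 11 more iterations are needed.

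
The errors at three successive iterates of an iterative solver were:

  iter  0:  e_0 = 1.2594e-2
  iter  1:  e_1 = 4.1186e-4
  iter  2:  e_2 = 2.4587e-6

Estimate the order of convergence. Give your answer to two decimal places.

1.50

p ≈ ln(e_2/e_1) / ln(e_1/e_0)
  = ln(2.4587e-6/4.1186e-4) / ln(4.1186e-4/1.2594e-2)
  = ln(0.00596975) / ln(0.0327029)
  = -5.12105 / -3.42029 ≈ 1.49726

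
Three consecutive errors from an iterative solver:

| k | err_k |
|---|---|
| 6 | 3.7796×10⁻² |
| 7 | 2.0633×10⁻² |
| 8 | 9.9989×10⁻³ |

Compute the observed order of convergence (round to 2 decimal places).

p ≈ ln(err_8/err_7) / ln(err_7/err_6)
  = ln(9.9989×10⁻³/2.0633×10⁻²) / ln(2.0633×10⁻²/3.7796×10⁻²)
  = ln(0.484607) / ln(0.545904)
  = -0.72442 / -0.60531 ≈ 1.19678

1.20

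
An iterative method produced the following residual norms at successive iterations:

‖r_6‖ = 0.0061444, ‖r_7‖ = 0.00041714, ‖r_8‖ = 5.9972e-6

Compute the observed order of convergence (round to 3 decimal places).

1.577

p ≈ ln(‖r_8‖/‖r_7‖) / ln(‖r_7‖/‖r_6‖)
  = ln(5.9972e-6/0.00041714) / ln(0.00041714/0.0061444)
  = ln(0.0143769) / ln(0.0678895)
  = -4.242133 / -2.689874 ≈ 1.577075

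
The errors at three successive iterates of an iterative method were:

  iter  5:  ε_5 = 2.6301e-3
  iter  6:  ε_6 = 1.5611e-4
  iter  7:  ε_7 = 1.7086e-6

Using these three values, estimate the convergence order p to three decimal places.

p ≈ ln(ε_7/ε_6) / ln(ε_6/ε_5)
  = ln(1.7086e-6/1.5611e-4) / ln(1.5611e-4/2.6301e-3)
  = ln(0.0109448) / ln(0.0593552)
  = -4.514891 / -2.824216 ≈ 1.598635

1.599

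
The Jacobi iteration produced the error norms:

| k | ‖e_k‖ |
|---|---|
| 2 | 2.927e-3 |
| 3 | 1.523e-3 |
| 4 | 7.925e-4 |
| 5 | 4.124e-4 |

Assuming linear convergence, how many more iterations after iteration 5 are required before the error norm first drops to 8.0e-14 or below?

35

Rate ρ ≈ ‖e_5‖/‖e_4‖ = 4.124e-4/7.925e-4 = 0.5204.
After j more steps, ‖e_{5+j}‖ ≈ 4.124e-4·ρ^j; need ρ^j ≤ 8.0e-14/4.124e-4 = 1.93986e-10.
j ≥ ln(1.93986e-10)/ln(0.5204) = -22.3632/-0.65316 = 34.238.
So 35 more iterations are needed.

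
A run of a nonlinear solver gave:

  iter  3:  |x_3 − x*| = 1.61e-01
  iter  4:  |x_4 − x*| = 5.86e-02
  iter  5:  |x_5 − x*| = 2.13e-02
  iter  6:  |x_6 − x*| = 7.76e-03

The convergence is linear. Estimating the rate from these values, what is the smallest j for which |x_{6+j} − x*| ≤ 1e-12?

Rate ρ ≈ |x_6 − x*|/|x_5 − x*| = 7.76e-03/2.13e-02 = 0.3643.
After j more steps, |x_{6+j} − x*| ≈ 7.76e-03·ρ^j; need ρ^j ≤ 1e-12/7.76e-03 = 1.28866e-10.
j ≥ ln(1.28866e-10)/ln(0.3643) = -22.7722/-1.00978 = 22.552.
So 23 more iterations are needed.

23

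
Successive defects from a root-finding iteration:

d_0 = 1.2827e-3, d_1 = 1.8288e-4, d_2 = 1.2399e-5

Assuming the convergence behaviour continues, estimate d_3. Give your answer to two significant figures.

First estimate the order: p ≈ ln(d_2/d_1) / ln(d_1/d_0) = ln(1.2399e-5/1.8288e-4)/ln(1.8288e-4/1.2827e-3) = ln(0.0677986)/ln(0.142574) ≈ 1.3816.
Then d_3 ≈ d_2·(d_2/d_1)^p = 1.2399e-5·(0.0677986)^1.3816 = 1.2399e-5·0.0242781 ≈ 3.01e-07.

3.0e-7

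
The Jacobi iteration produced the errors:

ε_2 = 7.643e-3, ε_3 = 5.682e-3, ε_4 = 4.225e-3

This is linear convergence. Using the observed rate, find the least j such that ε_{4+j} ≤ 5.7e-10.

54

Rate ρ ≈ ε_4/ε_3 = 4.225e-3/5.682e-3 = 0.7436.
After j more steps, ε_{4+j} ≈ 4.225e-3·ρ^j; need ρ^j ≤ 5.7e-10/4.225e-3 = 1.34911e-07.
j ≥ ln(1.34911e-07)/ln(0.7436) = -15.8187/-0.29625 = 53.396.
So 54 more iterations are needed.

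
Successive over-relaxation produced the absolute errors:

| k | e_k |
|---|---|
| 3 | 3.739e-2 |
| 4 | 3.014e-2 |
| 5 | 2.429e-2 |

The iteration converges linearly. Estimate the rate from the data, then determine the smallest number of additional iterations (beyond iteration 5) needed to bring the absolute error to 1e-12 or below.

Rate ρ ≈ e_5/e_4 = 2.429e-2/3.014e-2 = 0.8059.
After j more steps, e_{5+j} ≈ 2.429e-2·ρ^j; need ρ^j ≤ 1e-12/2.429e-2 = 4.11692e-11.
j ≥ ln(4.11692e-11)/ln(0.8059) = -23.9133/-0.21580 = 110.812.
So 111 more iterations are needed.

111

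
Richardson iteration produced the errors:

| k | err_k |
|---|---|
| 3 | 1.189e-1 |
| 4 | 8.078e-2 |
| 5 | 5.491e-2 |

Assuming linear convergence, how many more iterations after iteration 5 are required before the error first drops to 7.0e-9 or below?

Rate ρ ≈ err_5/err_4 = 5.491e-2/8.078e-2 = 0.6797.
After j more steps, err_{5+j} ≈ 5.491e-2·ρ^j; need ρ^j ≤ 7.0e-9/5.491e-2 = 1.27481e-07.
j ≥ ln(1.27481e-07)/ln(0.6797) = -15.8753/-0.38610 = 41.117.
So 42 more iterations are needed.

42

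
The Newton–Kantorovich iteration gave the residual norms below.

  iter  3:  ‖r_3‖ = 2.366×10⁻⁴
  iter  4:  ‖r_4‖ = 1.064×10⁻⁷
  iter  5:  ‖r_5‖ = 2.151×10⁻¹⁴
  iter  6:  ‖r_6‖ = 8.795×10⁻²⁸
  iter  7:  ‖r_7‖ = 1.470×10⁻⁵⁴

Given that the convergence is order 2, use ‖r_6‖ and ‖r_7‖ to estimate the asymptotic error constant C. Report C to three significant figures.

1.90

C ≈ ‖r_7‖ / ‖r_6‖^2
  = 1.470×10⁻⁵⁴ / (8.795×10⁻²⁸)^2
  = 1.470×10⁻⁵⁴ / 7.7352e-55 ≈ 1.9004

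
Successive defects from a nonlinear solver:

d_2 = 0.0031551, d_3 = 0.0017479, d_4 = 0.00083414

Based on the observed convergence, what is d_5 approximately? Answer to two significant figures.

First estimate the order: p ≈ ln(d_4/d_3) / ln(d_3/d_2) = ln(0.00083414/0.0017479)/ln(0.0017479/0.0031551) = ln(0.477224)/ln(0.553992) ≈ 1.2526.
Then d_5 ≈ d_4·(d_4/d_3)^p = 0.00083414·(0.477224)^1.2526 = 0.00083414·0.395884 ≈ 0.0003302.

3.3e-4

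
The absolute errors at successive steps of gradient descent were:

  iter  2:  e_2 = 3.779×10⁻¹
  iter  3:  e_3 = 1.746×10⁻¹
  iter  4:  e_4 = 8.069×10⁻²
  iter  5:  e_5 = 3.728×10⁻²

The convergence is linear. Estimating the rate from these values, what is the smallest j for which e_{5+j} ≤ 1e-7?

17

Rate ρ ≈ e_5/e_4 = 3.728×10⁻²/8.069×10⁻² = 0.4620.
After j more steps, e_{5+j} ≈ 3.728×10⁻²·ρ^j; need ρ^j ≤ 1e-7/3.728×10⁻² = 2.6824e-06.
j ≥ ln(2.6824e-06)/ln(0.4620) = -12.8288/-0.77219 = 16.614.
So 17 more iterations are needed.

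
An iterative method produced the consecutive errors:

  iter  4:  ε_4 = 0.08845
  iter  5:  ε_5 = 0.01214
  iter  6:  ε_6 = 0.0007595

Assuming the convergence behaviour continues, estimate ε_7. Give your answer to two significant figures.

1.6e-5

First estimate the order: p ≈ ln(ε_6/ε_5) / ln(ε_5/ε_4) = ln(0.0007595/0.01214)/ln(0.01214/0.08845) = ln(0.0625618)/ln(0.137253) ≈ 1.3956.
Then ε_7 ≈ ε_6·(ε_6/ε_5)^p = 0.0007595·(0.0625618)^1.3956 = 0.0007595·0.0208992 ≈ 1.587e-05.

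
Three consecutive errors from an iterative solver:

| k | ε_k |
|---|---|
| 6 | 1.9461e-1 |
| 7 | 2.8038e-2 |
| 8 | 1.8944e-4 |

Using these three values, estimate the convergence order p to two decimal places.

2.58

p ≈ ln(ε_8/ε_7) / ln(ε_7/ε_6)
  = ln(1.8944e-4/2.8038e-2) / ln(2.8038e-2/1.9461e-1)
  = ln(0.00675654) / ln(0.144073)
  = -4.99724 / -1.93744 ≈ 2.57930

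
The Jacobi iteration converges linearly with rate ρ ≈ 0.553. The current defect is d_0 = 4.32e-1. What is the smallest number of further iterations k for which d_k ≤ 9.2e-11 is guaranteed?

38

After k steps, d_k ≈ 4.32e-1·0.553^k.
Need 0.553^k ≤ 9.2e-11/4.32e-1 = 2.12963e-10.
k ≥ ln(2.12963e-10)/ln(0.553) = -22.2699/-0.59240 = 37.593.
Smallest integer k = 38.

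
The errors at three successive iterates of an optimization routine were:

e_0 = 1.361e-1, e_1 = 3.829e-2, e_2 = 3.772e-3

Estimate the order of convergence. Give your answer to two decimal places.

1.83

p ≈ ln(e_2/e_1) / ln(e_1/e_0)
  = ln(3.772e-3/3.829e-2) / ln(3.829e-2/1.361e-1)
  = ln(0.0985114) / ln(0.281337)
  = -2.31758 / -1.26820 ≈ 1.82746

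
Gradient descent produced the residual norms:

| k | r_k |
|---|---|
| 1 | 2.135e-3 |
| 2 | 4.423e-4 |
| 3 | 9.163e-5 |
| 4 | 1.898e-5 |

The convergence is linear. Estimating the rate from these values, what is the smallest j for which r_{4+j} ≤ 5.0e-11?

9

Rate ρ ≈ r_4/r_3 = 1.898e-5/9.163e-5 = 0.2071.
After j more steps, r_{4+j} ≈ 1.898e-5·ρ^j; need ρ^j ≤ 5.0e-11/1.898e-5 = 2.63435e-06.
j ≥ ln(2.63435e-06)/ln(0.2071) = -12.8469/-1.57455 = 8.159.
So 9 more iterations are needed.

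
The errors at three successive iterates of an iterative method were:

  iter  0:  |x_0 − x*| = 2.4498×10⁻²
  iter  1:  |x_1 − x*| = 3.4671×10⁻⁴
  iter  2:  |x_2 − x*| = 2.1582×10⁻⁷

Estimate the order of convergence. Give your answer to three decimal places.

1.734

p ≈ ln(|x_2 − x*|/|x_1 − x*|) / ln(|x_1 − x*|/|x_0 − x*|)
  = ln(2.1582×10⁻⁷/3.4671×10⁻⁴) / ln(3.4671×10⁻⁴/2.4498×10⁻²)
  = ln(0.00062248) / ln(0.0141526)
  = -7.381799 / -4.257857 ≈ 1.733689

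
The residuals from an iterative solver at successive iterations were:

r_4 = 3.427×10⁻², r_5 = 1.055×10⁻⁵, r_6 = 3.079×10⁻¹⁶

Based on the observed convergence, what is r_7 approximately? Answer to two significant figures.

First estimate the order: p ≈ ln(r_6/r_5) / ln(r_5/r_4) = ln(3.079×10⁻¹⁶/1.055×10⁻⁵)/ln(1.055×10⁻⁵/3.427×10⁻²) = ln(2.91848e-11)/ln(0.000307849) ≈ 3.0000.
Then r_7 ≈ r_6·(r_6/r_5)^p = 3.079×10⁻¹⁶·(2.91848e-11)^3.0000 = 3.079×10⁻¹⁶·2.48582e-32 ≈ 7.654e-48.

7.7e-48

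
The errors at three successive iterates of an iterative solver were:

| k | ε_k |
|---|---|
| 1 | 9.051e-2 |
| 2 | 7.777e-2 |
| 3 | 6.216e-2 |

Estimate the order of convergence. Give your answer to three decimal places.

p ≈ ln(ε_3/ε_2) / ln(ε_2/ε_1)
  = ln(6.216e-2/7.777e-2) / ln(7.777e-2/9.051e-2)
  = ln(0.79928) / ln(0.859242)
  = -0.224044 / -0.151705 ≈ 1.476840

1.477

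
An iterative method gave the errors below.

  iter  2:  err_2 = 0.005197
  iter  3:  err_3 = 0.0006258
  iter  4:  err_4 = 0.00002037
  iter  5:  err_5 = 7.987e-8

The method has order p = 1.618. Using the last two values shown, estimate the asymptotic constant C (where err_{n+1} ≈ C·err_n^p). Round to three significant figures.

3.11

C ≈ err_5 / err_4^1.618
  = 7.987e-8 / (0.00002037)^1.618
  = 7.987e-8 / 2.57008e-08 ≈ 3.1077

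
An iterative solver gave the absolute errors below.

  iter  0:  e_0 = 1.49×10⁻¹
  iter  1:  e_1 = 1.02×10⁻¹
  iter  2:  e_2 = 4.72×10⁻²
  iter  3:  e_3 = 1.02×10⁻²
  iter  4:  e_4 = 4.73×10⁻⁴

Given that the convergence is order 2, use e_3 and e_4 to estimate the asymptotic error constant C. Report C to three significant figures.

4.55

C ≈ e_4 / e_3^2
  = 4.73×10⁻⁴ / (1.02×10⁻²)^2
  = 4.73×10⁻⁴ / 0.00010404 ≈ 4.5463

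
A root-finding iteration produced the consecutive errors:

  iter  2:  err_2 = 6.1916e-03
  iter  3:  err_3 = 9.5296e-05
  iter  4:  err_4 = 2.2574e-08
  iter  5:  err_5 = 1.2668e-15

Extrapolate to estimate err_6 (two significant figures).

First estimate the order: p ≈ ln(err_5/err_4) / ln(err_4/err_3) = ln(1.2668e-15/2.2574e-08)/ln(2.2574e-08/9.5296e-05) = ln(5.61177e-08)/ln(0.000236883) ≈ 2.0000.
Then err_6 ≈ err_5·(err_5/err_4)^p = 1.2668e-15·(5.61177e-08)^2.0000 = 1.2668e-15·3.1492e-15 ≈ 3.989e-30.

4.0e-30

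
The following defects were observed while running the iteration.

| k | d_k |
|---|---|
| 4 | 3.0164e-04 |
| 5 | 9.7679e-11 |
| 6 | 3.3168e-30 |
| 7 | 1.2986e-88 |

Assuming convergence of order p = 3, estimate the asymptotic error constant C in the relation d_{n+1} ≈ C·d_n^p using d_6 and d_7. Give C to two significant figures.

C ≈ d_7 / d_6^3
  = 1.2986e-88 / (3.3168e-30)^3
  = 1.2986e-88 / 3.64887e-89 ≈ 3.5589

3.6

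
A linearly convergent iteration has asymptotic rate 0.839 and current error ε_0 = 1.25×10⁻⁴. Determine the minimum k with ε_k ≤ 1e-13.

After k steps, ε_k ≈ 1.25×10⁻⁴·0.839^k.
Need 0.839^k ≤ 1e-13/1.25×10⁻⁴ = 8e-10.
k ≥ ln(8e-10)/ln(0.839) = -20.9464/-0.17554 = 119.326.
Smallest integer k = 120.

120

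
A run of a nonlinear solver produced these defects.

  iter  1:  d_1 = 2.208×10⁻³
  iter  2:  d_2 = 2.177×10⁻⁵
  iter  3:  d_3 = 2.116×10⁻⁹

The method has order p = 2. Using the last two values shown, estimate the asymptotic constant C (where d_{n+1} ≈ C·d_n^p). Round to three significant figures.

4.46

C ≈ d_3 / d_2^2
  = 2.116×10⁻⁹ / (2.177×10⁻⁵)^2
  = 2.116×10⁻⁹ / 4.73933e-10 ≈ 4.4648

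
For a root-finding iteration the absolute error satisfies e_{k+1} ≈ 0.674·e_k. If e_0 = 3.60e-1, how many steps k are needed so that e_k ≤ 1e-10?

After k steps, e_k ≈ 3.60e-1·0.674^k.
Need 0.674^k ≤ 1e-10/3.60e-1 = 2.77778e-10.
k ≥ ln(2.77778e-10)/ln(0.674) = -22.0042/-0.39453 = 55.773.
Smallest integer k = 56.

56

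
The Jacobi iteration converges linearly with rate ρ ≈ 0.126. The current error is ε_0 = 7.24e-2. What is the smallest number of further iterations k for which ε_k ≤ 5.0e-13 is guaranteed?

13

After k steps, ε_k ≈ 7.24e-2·0.126^k.
Need 0.126^k ≤ 5.0e-13/7.24e-2 = 6.90608e-12.
k ≥ ln(6.90608e-12)/ln(0.126) = -25.6986/-2.07147 = 12.406.
Smallest integer k = 13.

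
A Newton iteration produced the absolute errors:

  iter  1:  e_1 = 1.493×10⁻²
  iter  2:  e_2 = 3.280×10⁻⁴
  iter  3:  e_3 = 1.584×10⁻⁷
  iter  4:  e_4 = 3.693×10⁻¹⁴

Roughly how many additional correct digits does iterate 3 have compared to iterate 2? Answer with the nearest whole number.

3

Digits gained ≈ log₁₀(e_2/e_3) = log₁₀(3.280×10⁻⁴/1.584×10⁻⁷) = log₁₀(2070.71) ≈ 3.316.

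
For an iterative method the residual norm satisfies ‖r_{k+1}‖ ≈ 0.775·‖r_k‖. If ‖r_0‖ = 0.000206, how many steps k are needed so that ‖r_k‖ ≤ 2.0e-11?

After k steps, ‖r_k‖ ≈ 0.000206·0.775^k.
Need 0.775^k ≤ 2.0e-11/0.000206 = 9.70874e-08.
k ≥ ln(9.70874e-08)/ln(0.775) = -16.1477/-0.25489 = 63.352.
Smallest integer k = 64.

64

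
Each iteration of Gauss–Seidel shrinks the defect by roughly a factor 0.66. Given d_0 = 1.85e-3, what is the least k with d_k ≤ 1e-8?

30

After k steps, d_k ≈ 1.85e-3·0.66^k.
Need 0.66^k ≤ 1e-8/1.85e-3 = 5.40541e-06.
k ≥ ln(5.40541e-06)/ln(0.66) = -12.1281/-0.41552 = 29.188.
Smallest integer k = 30.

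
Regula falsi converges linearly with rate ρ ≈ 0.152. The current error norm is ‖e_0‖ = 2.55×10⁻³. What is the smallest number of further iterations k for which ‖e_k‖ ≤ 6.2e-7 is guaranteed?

After k steps, ‖e_k‖ ≈ 2.55×10⁻³·0.152^k.
Need 0.152^k ≤ 6.2e-7/2.55×10⁻³ = 0.000243137.
k ≥ ln(0.000243137)/ln(0.152) = -8.3219/-1.88387 = 4.417.
Smallest integer k = 5.

5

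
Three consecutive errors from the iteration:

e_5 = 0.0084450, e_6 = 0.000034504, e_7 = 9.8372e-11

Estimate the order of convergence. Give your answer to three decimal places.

p ≈ ln(e_7/e_6) / ln(e_6/e_5)
  = ln(9.8372e-11/0.000034504) / ln(0.000034504/0.0084450)
  = ln(2.85103e-06) / ln(0.00408573)
  = -12.767830 / -5.500255 ≈ 2.321316

2.321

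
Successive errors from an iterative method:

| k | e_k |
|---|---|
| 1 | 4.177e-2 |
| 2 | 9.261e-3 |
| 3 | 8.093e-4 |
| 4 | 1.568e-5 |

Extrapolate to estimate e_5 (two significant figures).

2.7e-8

First estimate the order: p ≈ ln(e_4/e_3) / ln(e_3/e_2) = ln(1.568e-5/8.093e-4)/ln(8.093e-4/9.261e-3) = ln(0.0193748)/ln(0.087388) ≈ 1.6180.
Then e_5 ≈ e_4·(e_4/e_3)^p = 1.568e-5·(0.0193748)^1.6180 = 1.568e-5·0.00169336 ≈ 2.655e-08.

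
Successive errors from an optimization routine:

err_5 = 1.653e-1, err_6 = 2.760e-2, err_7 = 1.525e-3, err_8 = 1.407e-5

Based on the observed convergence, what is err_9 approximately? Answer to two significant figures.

7.2e-9

First estimate the order: p ≈ ln(err_8/err_7) / ln(err_7/err_6) = ln(1.407e-5/1.525e-3)/ln(1.525e-3/2.760e-2) = ln(0.00922623)/ln(0.0552536) ≈ 1.6181.
Then err_9 ≈ err_8·(err_8/err_7)^p = 1.407e-5·(0.00922623)^1.6181 = 1.407e-5·0.000509572 ≈ 7.17e-09.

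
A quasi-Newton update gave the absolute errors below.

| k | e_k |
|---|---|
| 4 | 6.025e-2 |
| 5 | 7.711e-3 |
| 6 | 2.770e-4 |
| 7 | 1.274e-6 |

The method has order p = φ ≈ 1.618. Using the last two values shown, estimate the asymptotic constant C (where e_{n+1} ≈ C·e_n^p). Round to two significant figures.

0.73

C ≈ e_7 / e_6^1.618
  = 1.274e-6 / (2.770e-4)^1.618
  = 1.274e-6 / 1.75361e-06 ≈ 0.7265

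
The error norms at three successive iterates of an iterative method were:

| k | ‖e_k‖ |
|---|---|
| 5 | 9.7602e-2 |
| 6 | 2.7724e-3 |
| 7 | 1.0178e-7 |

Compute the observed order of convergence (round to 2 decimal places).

2.87

p ≈ ln(‖e_7‖/‖e_6‖) / ln(‖e_6‖/‖e_5‖)
  = ln(1.0178e-7/2.7724e-3) / ln(2.7724e-3/9.7602e-2)
  = ln(3.67119e-05) / ln(0.0284052)
  = -10.21241 / -3.56118 ≈ 2.86770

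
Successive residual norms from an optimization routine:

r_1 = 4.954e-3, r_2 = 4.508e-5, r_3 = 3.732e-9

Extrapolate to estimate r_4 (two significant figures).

First estimate the order: p ≈ ln(r_3/r_2) / ln(r_2/r_1) = ln(3.732e-9/4.508e-5)/ln(4.508e-5/4.954e-3) = ln(8.27862e-05)/ln(0.00909972) ≈ 2.0000.
Then r_4 ≈ r_3·(r_3/r_2)^p = 3.732e-9·(8.27862e-05)^2.0000 = 3.732e-9·6.85355e-09 ≈ 2.558e-17.

2.6e-17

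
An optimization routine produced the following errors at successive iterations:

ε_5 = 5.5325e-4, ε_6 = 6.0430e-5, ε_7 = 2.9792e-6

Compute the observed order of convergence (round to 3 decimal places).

1.359

p ≈ ln(ε_7/ε_6) / ln(ε_6/ε_5)
  = ln(2.9792e-6/6.0430e-5) / ln(6.0430e-5/5.5325e-4)
  = ln(0.0493) / ln(0.109227)
  = -3.009831 / -2.214327 ≈ 1.359253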